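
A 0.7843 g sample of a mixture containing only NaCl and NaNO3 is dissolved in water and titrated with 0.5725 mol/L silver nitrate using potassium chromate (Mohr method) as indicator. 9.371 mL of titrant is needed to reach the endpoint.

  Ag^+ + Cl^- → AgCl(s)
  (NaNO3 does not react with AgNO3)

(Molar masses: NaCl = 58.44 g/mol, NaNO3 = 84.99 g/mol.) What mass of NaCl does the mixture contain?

0.3135 g

n(AgNO3) = 0.009371 × 0.5725 = 5.365 × 10^-3 mol
Let x = n(NaCl), y = n(NaNO3).
Titrant: 1x = 5.365 × 10^-3;  mass: 58.44x + 84.99y = 0.7843
Solving, x = 5.365 × 10^-3 mol, y = 5.539 × 10^-3 mol
mass of NaCl = 5.365 × 10^-3 × 58.44 = 0.3135 g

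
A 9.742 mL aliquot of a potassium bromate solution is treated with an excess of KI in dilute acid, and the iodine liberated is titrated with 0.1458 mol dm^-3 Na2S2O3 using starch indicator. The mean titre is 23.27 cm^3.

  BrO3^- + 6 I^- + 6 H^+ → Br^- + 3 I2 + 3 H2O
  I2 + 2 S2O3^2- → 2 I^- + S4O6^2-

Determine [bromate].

0.05804 mol/L

n(S2O3^2-) = 0.02327 × 0.1458 = 3.393 × 10^-3 mol
n(I2) = n(S2O3^2-)/2 = 1.696 × 10^-3 mol
From the 1:3 ratio, n(BrO3^-) in the aliquot = 1/3 × 1.696 × 10^-3 = 5.655 × 10^-4 mol
[BrO3^-] = 5.655 × 10^-4 / 0.009742 = 0.05804 mol/L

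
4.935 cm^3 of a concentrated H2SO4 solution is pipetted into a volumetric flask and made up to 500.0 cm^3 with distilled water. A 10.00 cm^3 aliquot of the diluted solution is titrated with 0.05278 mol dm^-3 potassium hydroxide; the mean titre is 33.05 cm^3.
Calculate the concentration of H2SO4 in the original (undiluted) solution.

8.837 mol/L

H2SO4 + 2 KOH → K2SO4 + 2 H2O
n(KOH) = 0.03305 × 0.05278 = 1.744 × 10^-3 mol
From the 1:2 ratio, n(H2SO4) in the aliquot = 1/2 × 1.744 × 10^-3 = 8.722 × 10^-4 mol
[H2SO4]_dilute = 8.722 × 10^-4 / 0.01000 = 0.08722 mol/L
Dilution factor = 500.0 / 4.935 = 101.3
[H2SO4]_stock = 0.08722 × 101.3 = 8.837 mol/L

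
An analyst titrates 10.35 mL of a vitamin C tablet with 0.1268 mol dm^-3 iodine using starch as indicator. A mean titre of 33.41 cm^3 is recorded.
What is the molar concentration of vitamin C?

C6H8O6 + I2 → C6H6O6 + 2 HI
n(I2) = 0.03341 L × 0.1268 mol/L = 4.236 × 10^-3 mol
n(C6H8O6) = 4.236 × 10^-3 mol (1:1 mole ratio)
[C6H8O6] = 4.236 × 10^-3 mol / 0.01035 L = 0.4093 mol/L

0.4093 mol/L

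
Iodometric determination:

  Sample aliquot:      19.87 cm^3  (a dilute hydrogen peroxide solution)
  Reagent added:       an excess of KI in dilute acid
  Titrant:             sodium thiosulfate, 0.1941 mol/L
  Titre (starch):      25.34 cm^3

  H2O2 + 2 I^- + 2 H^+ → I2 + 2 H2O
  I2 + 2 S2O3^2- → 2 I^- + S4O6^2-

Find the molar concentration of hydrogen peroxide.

n(S2O3^2-) = 0.02534 × 0.1941 = 4.918 × 10^-3 mol
n(I2) = n(S2O3^2-)/2 = 2.459 × 10^-3 mol
n(H2O2) in the aliquot = 2.459 × 10^-3 mol (1:1 ratio)
[H2O2] = 2.459 × 10^-3 / 0.01987 = 0.1238 mol/L

0.1238 mol/L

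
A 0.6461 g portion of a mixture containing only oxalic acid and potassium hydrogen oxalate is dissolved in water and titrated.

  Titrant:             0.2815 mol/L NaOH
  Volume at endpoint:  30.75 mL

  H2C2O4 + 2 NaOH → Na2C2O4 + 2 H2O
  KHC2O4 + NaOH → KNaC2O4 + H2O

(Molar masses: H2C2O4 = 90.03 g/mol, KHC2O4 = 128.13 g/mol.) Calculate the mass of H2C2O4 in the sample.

n(NaOH) = 0.03075 × 0.2815 = 8.656 × 10^-3 mol
Let x = n(H2C2O4), y = n(KHC2O4).
Titrant: 2x + 1y = 8.656 × 10^-3;  mass: 90.03x + 128.13y = 0.6461
Solving, x = 2.785 × 10^-3 mol, y = 3.085 × 10^-3 mol
mass of H2C2O4 = 2.785 × 10^-3 × 90.03 = 0.2508 g

0.2508 g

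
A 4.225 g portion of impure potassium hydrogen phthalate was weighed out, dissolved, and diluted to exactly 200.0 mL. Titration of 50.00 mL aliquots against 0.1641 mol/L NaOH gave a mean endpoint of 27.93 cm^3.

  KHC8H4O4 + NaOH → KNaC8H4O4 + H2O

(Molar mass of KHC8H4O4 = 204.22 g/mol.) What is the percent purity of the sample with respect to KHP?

n(NaOH) per titration = 0.02793 × 0.1641 = 4.583 × 10^-3 mol
n(KHC8H4O4) in each aliquot = 4.583 × 10^-3 mol (1:1 ratio)
n(KHC8H4O4) in the whole flask = 4.583 × 10^-3 × 200.0/50.00 = 0.01833 mol
mass of KHC8H4O4 = 0.01833 × 204.22 = 3.744 g
% KHC8H4O4 = 3.744 / 4.225 × 100 = 88.62 %

88.62 %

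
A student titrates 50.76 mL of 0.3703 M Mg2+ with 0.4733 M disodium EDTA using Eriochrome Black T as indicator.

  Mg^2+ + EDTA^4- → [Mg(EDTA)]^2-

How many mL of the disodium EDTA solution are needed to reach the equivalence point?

39.71 mL

n(Mg2+) = 0.05076 L × 0.3703 mol/L = 0.01880 mol
n(EDTA) = 0.01880 mol (1:1 stoichiometry)
V(EDTA) = 0.01880 mol / 0.4733 mol/L = 0.03971 L = 39.71 mL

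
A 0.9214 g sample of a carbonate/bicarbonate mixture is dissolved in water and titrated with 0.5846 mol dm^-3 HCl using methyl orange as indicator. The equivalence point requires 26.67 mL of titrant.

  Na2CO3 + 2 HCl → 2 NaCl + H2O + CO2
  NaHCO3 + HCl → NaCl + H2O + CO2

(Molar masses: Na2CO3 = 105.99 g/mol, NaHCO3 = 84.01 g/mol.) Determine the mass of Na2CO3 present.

n(HCl) = 0.02667 × 0.5846 = 0.01559 mol
Let x = n(Na2CO3), y = n(NaHCO3).
Titrant: 2x + 1y = 0.01559;  mass: 105.99x + 84.01y = 0.9214
Solving, x = 6.262 × 10^-3 mol, y = 3.068 × 10^-3 mol
mass of Na2CO3 = 6.262 × 10^-3 × 105.99 = 0.6637 g

0.6637 g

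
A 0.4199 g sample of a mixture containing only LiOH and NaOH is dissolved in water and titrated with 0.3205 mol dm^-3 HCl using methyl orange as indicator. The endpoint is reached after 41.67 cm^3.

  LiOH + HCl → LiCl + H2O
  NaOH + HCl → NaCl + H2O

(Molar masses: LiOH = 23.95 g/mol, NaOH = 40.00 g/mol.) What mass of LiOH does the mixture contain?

n(HCl) = 0.04167 × 0.3205 = 0.01336 mol
Let x = n(LiOH), y = n(NaOH).
Titrant: 1x + 1y = 0.01336;  mass: 23.95x + 40.00y = 0.4199
Solving, x = 7.122 × 10^-3 mol, y = 6.233 × 10^-3 mol
mass of LiOH = 7.122 × 10^-3 × 23.95 = 0.1706 g

0.1706 g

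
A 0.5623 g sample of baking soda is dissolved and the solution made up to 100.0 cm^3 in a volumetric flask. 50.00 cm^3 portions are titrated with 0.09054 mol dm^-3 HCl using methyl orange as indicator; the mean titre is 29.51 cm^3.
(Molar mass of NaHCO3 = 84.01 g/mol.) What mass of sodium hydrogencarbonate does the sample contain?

0.4489 g

NaHCO3 + HCl → NaCl + H2O + CO2
n(HCl) per titration = 0.02951 × 0.09054 = 2.672 × 10^-3 mol
n(NaHCO3) in each aliquot = 2.672 × 10^-3 mol (1:1 ratio)
n(NaHCO3) in the whole flask = 2.672 × 10^-3 × 100.0/50.00 = 5.344 × 10^-3 mol
mass of NaHCO3 = 5.344 × 10^-3 × 84.01 = 0.4489 g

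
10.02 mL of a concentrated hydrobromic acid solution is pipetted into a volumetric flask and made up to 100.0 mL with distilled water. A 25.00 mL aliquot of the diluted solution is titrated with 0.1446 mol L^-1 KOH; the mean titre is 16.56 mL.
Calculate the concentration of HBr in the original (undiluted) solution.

0.9559 mol/L

HBr + KOH → KBr + H2O
n(KOH) = 0.01656 × 0.1446 = 2.395 × 10^-3 mol
n(HBr) in the aliquot = 2.395 × 10^-3 mol (1:1 ratio)
[HBr]_dilute = 2.395 × 10^-3 / 0.02500 = 0.09578 mol/L
Dilution factor = 100.0 / 10.02 = 9.980
[HBr]_stock = 0.09578 × 9.980 = 0.9559 mol/L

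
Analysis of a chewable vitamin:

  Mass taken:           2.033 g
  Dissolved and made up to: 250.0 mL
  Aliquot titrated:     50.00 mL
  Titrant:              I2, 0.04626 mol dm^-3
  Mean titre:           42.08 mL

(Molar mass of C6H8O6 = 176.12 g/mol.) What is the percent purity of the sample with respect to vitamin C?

84.32 %

C6H8O6 + I2 → C6H6O6 + 2 HI
n(I2) per titration = 0.04208 × 0.04626 = 1.947 × 10^-3 mol
n(C6H8O6) in each aliquot = 1.947 × 10^-3 mol (1:1 ratio)
n(C6H8O6) in the whole flask = 1.947 × 10^-3 × 250.0/50.00 = 9.733 × 10^-3 mol
mass of C6H8O6 = 9.733 × 10^-3 × 176.12 = 1.714 g
% C6H8O6 = 1.714 / 2.033 × 100 = 84.32 %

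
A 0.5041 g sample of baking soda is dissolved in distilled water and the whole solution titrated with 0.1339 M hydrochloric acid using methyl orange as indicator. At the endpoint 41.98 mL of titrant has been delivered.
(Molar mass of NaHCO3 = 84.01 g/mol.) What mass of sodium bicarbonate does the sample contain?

NaHCO3 + HCl → NaCl + H2O + CO2
n(HCl) = 0.04198 L × 0.1339 mol/L = 5.621 × 10^-3 mol
n(NaHCO3) = 5.621 × 10^-3 mol (1:1 ratio)
mass of NaHCO3 = 5.621 × 10^-3 × 84.01 g/mol = 0.4722 g

0.4722 g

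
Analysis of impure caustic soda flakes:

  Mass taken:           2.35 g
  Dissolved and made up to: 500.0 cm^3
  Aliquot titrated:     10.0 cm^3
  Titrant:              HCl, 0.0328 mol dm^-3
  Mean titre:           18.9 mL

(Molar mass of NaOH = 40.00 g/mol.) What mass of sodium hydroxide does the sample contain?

1.24 g

NaOH + HCl → NaCl + H2O
n(HCl) per titration = 0.0189 × 0.0328 = 6.20 × 10^-4 mol
n(NaOH) in each aliquot = 6.20 × 10^-4 mol (1:1 ratio)
n(NaOH) in the whole flask = 6.20 × 10^-4 × 500.0/10.0 = 0.0310 mol
mass of NaOH = 0.0310 × 40.00 = 1.24 g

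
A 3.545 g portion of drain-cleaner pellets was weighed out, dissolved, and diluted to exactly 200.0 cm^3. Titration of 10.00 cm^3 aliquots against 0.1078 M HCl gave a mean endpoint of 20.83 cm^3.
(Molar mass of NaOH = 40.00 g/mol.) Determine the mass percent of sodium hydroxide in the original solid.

50.67 %

NaOH + HCl → NaCl + H2O
n(HCl) per titration = 0.02083 × 0.1078 = 2.245 × 10^-3 mol
n(NaOH) in each aliquot = 2.245 × 10^-3 mol (1:1 ratio)
n(NaOH) in the whole flask = 2.245 × 10^-3 × 200.0/10.00 = 0.04491 mol
mass of NaOH = 0.04491 × 40.00 = 1.796 g
% NaOH = 1.796 / 3.545 × 100 = 50.67 %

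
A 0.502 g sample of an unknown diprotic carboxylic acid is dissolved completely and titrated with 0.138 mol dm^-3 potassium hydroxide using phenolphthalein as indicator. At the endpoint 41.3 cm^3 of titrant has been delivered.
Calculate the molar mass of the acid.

176 g/mol

n(KOH) = 0.0413 L × 0.138 mol/L = 5.70 × 10^-3 mol
From the 1:2 ratio, n(H2A) = 1/2 × 5.70 × 10^-3 = 2.85 × 10^-3 mol
M = m / n = 0.502 g / 2.85 × 10^-3 mol = 176 g/mol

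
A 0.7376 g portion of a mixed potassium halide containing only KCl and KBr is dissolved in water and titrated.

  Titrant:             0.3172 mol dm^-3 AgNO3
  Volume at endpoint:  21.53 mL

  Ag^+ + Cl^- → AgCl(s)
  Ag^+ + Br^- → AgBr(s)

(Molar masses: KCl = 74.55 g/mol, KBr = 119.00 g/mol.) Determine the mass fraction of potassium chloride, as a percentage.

17.07 %

n(AgNO3) = 0.02153 × 0.3172 = 6.829 × 10^-3 mol
Let x = n(KCl), y = n(KBr).
Titrant: 1x + 1y = 6.829 × 10^-3;  mass: 74.55x + 119.00y = 0.7376
Solving, x = 1.689 × 10^-3 mol, y = 5.140 × 10^-3 mol
mass of KCl = 1.689 × 10^-3 × 74.55 = 0.1259 g
% KCl = 0.1259 / 0.7376 × 100 = 17.07 %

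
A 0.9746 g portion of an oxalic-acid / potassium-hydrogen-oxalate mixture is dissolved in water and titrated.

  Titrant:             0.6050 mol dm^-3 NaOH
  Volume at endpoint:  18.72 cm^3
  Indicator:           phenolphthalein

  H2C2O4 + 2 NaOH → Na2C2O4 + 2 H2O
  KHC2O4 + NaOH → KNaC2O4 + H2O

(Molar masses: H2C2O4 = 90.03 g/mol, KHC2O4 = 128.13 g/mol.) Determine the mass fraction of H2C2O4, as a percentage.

26.48 %

n(NaOH) = 0.01872 × 0.6050 = 0.01133 mol
Let x = n(H2C2O4), y = n(KHC2O4).
Titrant: 2x + 1y = 0.01133;  mass: 90.03x + 128.13y = 0.9746
Solving, x = 2.867 × 10^-3 mol, y = 5.592 × 10^-3 mol
mass of H2C2O4 = 2.867 × 10^-3 × 90.03 = 0.2581 g
% H2C2O4 = 0.2581 / 0.9746 × 100 = 26.48 %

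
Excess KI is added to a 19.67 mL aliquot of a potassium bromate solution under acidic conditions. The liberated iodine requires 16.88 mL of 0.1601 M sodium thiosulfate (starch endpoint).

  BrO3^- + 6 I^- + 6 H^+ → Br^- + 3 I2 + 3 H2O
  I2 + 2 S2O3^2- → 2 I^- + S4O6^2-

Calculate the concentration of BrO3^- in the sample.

0.02290 M

n(S2O3^2-) = 0.01688 × 0.1601 = 2.702 × 10^-3 mol
n(I2) = n(S2O3^2-)/2 = 1.351 × 10^-3 mol
From the 1:3 ratio, n(BrO3^-) in the aliquot = 1/3 × 1.351 × 10^-3 = 4.504 × 10^-4 mol
[BrO3^-] = 4.504 × 10^-4 / 0.01967 = 0.02290 mol/L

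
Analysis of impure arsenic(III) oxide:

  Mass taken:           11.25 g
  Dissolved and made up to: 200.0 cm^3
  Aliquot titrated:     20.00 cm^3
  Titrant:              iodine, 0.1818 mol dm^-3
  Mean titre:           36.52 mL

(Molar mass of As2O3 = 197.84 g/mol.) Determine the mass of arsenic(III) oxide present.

6.568 g

As2O3 + 2 I2 + 2 H2O → As2O5 + 4 HI
n(I2) per titration = 0.03652 × 0.1818 = 6.639 × 10^-3 mol
From the 1:2 ratio, n(As2O3) in each aliquot = 1/2 × 6.639 × 10^-3 = 3.320 × 10^-3 mol
n(As2O3) in the whole flask = 3.320 × 10^-3 × 200.0/20.00 = 0.03320 mol
mass of As2O3 = 0.03320 × 197.84 = 6.568 g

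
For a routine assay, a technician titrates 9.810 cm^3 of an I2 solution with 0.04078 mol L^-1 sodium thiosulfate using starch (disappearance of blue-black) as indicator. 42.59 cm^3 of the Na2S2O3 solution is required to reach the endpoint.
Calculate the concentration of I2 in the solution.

I2 + 2 S2O3^2- → 2 I^- + S4O6^2-
n(Na2S2O3) = 0.04259 L × 0.04078 mol/L = 1.737 × 10^-3 mol
From the 1:2 mole ratio, n(I2) = 1/2 × 1.737 × 10^-3 = 8.684 × 10^-4 mol
[I2] = 8.684 × 10^-4 mol / 0.009810 L = 0.08852 mol/L

0.08852 mol/L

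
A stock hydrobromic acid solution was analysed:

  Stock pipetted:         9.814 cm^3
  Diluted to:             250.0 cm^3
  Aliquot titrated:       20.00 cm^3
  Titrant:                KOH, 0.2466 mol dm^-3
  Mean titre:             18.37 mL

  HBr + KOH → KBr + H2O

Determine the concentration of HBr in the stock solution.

n(KOH) = 0.01837 × 0.2466 = 4.530 × 10^-3 mol
n(HBr) in the aliquot = 4.530 × 10^-3 mol (1:1 ratio)
[HBr]_dilute = 4.530 × 10^-3 / 0.02000 = 0.2265 mol/L
Dilution factor = 250.0 / 9.814 = 25.47
[HBr]_stock = 0.2265 × 25.47 = 5.770 mol/L

5.770 mol/L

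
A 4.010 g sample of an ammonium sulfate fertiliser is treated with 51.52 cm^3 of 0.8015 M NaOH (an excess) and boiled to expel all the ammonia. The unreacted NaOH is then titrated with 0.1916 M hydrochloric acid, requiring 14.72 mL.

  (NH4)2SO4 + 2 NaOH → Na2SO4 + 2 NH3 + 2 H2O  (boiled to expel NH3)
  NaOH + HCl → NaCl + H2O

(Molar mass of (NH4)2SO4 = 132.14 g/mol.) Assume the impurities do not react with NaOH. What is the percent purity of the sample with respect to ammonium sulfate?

n(NaOH) added = 0.05152 × 0.8015 = 0.04129 mol
n(HCl) used in back-titration = 0.01472 × 0.1916 = 2.820 × 10^-3 mol
n(NaOH) left over = 2.820 × 10^-3 mol (1:1 ratio)
n(NaOH) consumed by analyte = 0.04129 − 2.820 × 10^-3 = 0.03847 mol
From the 1:2 ratio, n((NH4)2SO4) = 1/2 × 0.03847 = 0.01924 mol
mass of (NH4)2SO4 = 0.01924 × 132.14 = 2.542 g
% (NH4)2SO4 = 2.542 / 4.010 × 100 = 63.39 %

63.39 %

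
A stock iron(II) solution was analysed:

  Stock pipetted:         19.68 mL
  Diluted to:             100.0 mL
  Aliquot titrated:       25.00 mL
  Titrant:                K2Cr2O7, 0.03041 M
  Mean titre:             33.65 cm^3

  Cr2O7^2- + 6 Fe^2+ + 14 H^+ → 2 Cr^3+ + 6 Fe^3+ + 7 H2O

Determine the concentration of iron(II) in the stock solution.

n(K2Cr2O7) = 0.03365 × 0.03041 = 1.023 × 10^-3 mol
From the 6:1 ratio, n(Fe2+) in the aliquot = 6/1 × 1.023 × 10^-3 = 6.140 × 10^-3 mol
[Fe2+]_dilute = 6.140 × 10^-3 / 0.02500 = 0.2456 mol/L
Dilution factor = 100.0 / 19.68 = 5.081
[Fe2+]_stock = 0.2456 × 5.081 = 1.248 mol/L

1.248 M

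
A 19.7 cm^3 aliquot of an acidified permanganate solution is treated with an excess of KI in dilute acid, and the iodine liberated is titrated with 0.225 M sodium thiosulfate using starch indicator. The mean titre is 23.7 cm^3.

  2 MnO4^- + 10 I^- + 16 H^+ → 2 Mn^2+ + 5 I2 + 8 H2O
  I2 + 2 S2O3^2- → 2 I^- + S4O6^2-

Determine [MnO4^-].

0.0541 M

n(S2O3^2-) = 0.0237 × 0.225 = 5.33 × 10^-3 mol
n(I2) = n(S2O3^2-)/2 = 2.67 × 10^-3 mol
From the 2:5 ratio, n(MnO4^-) in the aliquot = 2/5 × 2.67 × 10^-3 = 1.07 × 10^-3 mol
[MnO4^-] = 1.07 × 10^-3 / 0.0197 = 0.0541 mol/L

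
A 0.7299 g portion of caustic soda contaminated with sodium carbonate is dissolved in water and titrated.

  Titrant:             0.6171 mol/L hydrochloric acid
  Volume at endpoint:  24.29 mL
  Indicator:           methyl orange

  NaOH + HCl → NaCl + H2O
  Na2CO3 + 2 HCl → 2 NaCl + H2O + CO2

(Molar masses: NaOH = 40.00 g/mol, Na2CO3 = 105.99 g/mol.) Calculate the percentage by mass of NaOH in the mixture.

27.18 %

n(HCl) = 0.02429 × 0.6171 = 0.01499 mol
Let x = n(NaOH), y = n(Na2CO3).
Titrant: 1x + 2y = 0.01499;  mass: 40.00x + 105.99y = 0.7299
Solving, x = 4.960 × 10^-3 mol, y = 5.014 × 10^-3 mol
mass of NaOH = 4.960 × 10^-3 × 40.00 = 0.1984 g
% NaOH = 0.1984 / 0.7299 × 100 = 27.18 %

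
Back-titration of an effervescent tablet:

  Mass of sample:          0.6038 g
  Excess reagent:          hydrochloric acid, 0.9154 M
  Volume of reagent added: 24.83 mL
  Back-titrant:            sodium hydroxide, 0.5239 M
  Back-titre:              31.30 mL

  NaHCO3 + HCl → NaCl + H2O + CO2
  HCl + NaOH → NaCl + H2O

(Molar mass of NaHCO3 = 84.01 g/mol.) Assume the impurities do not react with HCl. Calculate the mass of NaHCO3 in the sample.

0.5319 g

n(HCl) added = 0.02483 × 0.9154 = 0.02273 mol
n(NaOH) used in back-titration = 0.03130 × 0.5239 = 0.01640 mol
n(HCl) left over = 0.01640 mol (1:1 ratio)
n(HCl) consumed by analyte = 0.02273 − 0.01640 = 6.331 × 10^-3 mol
n(NaHCO3) = 6.331 × 10^-3 mol (1:1 ratio)
mass of NaHCO3 = 6.331 × 10^-3 × 84.01 = 0.5319 g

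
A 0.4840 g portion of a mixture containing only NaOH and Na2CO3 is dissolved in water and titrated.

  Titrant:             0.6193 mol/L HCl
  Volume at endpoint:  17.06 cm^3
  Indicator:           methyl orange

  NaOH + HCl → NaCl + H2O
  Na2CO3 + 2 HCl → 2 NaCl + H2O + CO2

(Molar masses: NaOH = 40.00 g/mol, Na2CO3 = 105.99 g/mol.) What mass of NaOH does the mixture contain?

n(HCl) = 0.01706 × 0.6193 = 0.01057 mol
Let x = n(NaOH), y = n(Na2CO3).
Titrant: 1x + 2y = 0.01057;  mass: 40.00x + 105.99y = 0.4840
Solving, x = 5.841 × 10^-3 mol, y = 2.362 × 10^-3 mol
mass of NaOH = 5.841 × 10^-3 × 40.00 = 0.2336 g

0.2336 g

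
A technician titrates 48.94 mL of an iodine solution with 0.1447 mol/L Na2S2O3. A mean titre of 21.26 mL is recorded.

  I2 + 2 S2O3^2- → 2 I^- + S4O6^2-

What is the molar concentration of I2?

0.03143 mol/L

n(Na2S2O3) = 0.02126 L × 0.1447 mol/L = 3.076 × 10^-3 mol
From the 1:2 mole ratio, n(I2) = 1/2 × 3.076 × 10^-3 = 1.538 × 10^-3 mol
[I2] = 1.538 × 10^-3 mol / 0.04894 L = 0.03143 mol/L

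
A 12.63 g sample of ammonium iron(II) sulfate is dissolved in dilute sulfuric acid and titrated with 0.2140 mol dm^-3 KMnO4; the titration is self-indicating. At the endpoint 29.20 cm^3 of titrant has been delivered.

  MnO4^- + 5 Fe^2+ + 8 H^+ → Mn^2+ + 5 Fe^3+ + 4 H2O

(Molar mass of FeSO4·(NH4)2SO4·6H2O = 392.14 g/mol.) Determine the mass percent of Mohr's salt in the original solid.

97.01 %

n(KMnO4) = 0.02920 L × 0.2140 mol/L = 6.249 × 10^-3 mol
From the 5:1 ratio, n(FeSO4·(NH4)2SO4·6H2O) = 5/1 × 6.249 × 10^-3 = 0.03124 mol
mass of FeSO4·(NH4)2SO4·6H2O = 0.03124 × 392.14 g/mol = 12.25 g
% FeSO4·(NH4)2SO4·6H2O = 12.25 / 12.63 × 100 = 97.01 %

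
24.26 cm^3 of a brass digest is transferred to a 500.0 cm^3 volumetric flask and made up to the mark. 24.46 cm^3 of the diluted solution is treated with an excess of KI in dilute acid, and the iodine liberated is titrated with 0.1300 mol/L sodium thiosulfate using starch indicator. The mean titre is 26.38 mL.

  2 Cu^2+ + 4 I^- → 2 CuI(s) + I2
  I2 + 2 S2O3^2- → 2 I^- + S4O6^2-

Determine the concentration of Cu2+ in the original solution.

2.890 mol/L

n(S2O3^2-) = 0.02638 × 0.1300 = 3.429 × 10^-3 mol
n(I2) = n(S2O3^2-)/2 = 1.715 × 10^-3 mol
From the 2:1 ratio, n(Cu2+) in the aliquot = 2/1 × 1.715 × 10^-3 = 3.429 × 10^-3 mol
[Cu2+]_dilute = 3.429 × 10^-3 / 0.02446 = 0.1402 mol/L
[Cu2+]_original = 0.1402 × 500.0/24.26 = 2.890 mol/L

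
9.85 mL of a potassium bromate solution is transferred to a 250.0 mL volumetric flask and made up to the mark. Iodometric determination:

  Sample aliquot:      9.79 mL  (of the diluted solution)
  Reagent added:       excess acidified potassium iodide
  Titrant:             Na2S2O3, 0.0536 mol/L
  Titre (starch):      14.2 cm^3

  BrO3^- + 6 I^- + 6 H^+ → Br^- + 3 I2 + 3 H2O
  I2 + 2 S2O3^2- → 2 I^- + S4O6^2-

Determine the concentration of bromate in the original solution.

0.329 mol/L

n(S2O3^2-) = 0.0142 × 0.0536 = 7.61 × 10^-4 mol
n(I2) = n(S2O3^2-)/2 = 3.81 × 10^-4 mol
From the 1:3 ratio, n(BrO3^-) in the aliquot = 1/3 × 3.81 × 10^-4 = 1.27 × 10^-4 mol
[BrO3^-]_dilute = 1.27 × 10^-4 / 0.00979 = 0.0130 mol/L
[BrO3^-]_original = 0.0130 × 250.0/9.85 = 0.329 mol/L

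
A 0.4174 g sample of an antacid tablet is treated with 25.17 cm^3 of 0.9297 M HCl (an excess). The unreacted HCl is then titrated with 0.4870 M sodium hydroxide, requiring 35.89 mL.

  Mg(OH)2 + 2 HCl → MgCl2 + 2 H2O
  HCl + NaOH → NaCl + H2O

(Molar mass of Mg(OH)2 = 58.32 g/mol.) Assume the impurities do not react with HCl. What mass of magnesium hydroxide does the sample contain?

0.1727 g

n(HCl) added = 0.02517 × 0.9297 = 0.02340 mol
n(NaOH) used in back-titration = 0.03589 × 0.4870 = 0.01748 mol
n(HCl) left over = 0.01748 mol (1:1 ratio)
n(HCl) consumed by analyte = 0.02340 − 0.01748 = 5.922 × 10^-3 mol
From the 1:2 ratio, n(Mg(OH)2) = 1/2 × 5.922 × 10^-3 = 2.961 × 10^-3 mol
mass of Mg(OH)2 = 2.961 × 10^-3 × 58.32 = 0.1727 g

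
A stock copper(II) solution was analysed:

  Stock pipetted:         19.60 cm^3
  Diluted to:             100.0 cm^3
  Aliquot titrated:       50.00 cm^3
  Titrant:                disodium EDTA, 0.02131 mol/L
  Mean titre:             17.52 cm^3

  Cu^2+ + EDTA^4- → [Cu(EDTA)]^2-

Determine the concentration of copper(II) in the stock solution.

n(EDTA) = 0.01752 × 0.02131 = 3.734 × 10^-4 mol
n(Cu2+) in the aliquot = 3.734 × 10^-4 mol (1:1 ratio)
[Cu2+]_dilute = 3.734 × 10^-4 / 0.05000 = 0.007467 mol/L
Dilution factor = 100.0 / 19.60 = 5.102
[Cu2+]_stock = 0.007467 × 5.102 = 0.03810 mol/L

0.03810 mol/L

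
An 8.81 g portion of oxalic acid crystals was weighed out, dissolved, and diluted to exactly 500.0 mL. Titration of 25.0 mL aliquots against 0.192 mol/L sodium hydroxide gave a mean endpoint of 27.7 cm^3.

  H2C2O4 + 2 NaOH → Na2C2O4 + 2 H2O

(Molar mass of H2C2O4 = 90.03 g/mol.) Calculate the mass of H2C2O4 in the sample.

n(NaOH) per titration = 0.0277 × 0.192 = 5.32 × 10^-3 mol
From the 1:2 ratio, n(H2C2O4) in each aliquot = 1/2 × 5.32 × 10^-3 = 2.66 × 10^-3 mol
n(H2C2O4) in the whole flask = 2.66 × 10^-3 × 500.0/25.0 = 0.0532 mol
mass of H2C2O4 = 0.0532 × 90.03 = 4.79 g

4.79 g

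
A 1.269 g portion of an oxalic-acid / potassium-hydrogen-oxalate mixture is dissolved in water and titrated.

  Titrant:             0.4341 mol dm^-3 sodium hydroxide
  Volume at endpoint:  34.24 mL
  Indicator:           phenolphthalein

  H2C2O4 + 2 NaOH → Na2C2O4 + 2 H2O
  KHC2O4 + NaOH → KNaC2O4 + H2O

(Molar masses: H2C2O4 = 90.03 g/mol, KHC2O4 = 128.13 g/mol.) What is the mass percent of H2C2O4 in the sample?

27.12 %

n(NaOH) = 0.03424 × 0.4341 = 0.01486 mol
Let x = n(H2C2O4), y = n(KHC2O4).
Titrant: 2x + 1y = 0.01486;  mass: 90.03x + 128.13y = 1.269
Solving, x = 3.823 × 10^-3 mol, y = 7.218 × 10^-3 mol
mass of H2C2O4 = 3.823 × 10^-3 × 90.03 = 0.3442 g
% H2C2O4 = 0.3442 / 1.269 × 100 = 27.12 %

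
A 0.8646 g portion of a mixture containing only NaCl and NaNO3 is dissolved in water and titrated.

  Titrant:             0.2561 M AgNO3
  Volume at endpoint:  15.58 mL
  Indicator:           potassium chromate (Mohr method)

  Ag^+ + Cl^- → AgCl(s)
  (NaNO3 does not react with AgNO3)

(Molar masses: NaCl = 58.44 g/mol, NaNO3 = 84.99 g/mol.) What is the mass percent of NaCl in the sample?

n(AgNO3) = 0.01558 × 0.2561 = 3.990 × 10^-3 mol
Let x = n(NaCl), y = n(NaNO3).
Titrant: 1x = 3.990 × 10^-3;  mass: 58.44x + 84.99y = 0.8646
Solving, x = 3.990 × 10^-3 mol, y = 7.429 × 10^-3 mol
mass of NaCl = 3.990 × 10^-3 × 58.44 = 0.2332 g
% NaCl = 0.2332 / 0.8646 × 100 = 26.97 %

26.97 %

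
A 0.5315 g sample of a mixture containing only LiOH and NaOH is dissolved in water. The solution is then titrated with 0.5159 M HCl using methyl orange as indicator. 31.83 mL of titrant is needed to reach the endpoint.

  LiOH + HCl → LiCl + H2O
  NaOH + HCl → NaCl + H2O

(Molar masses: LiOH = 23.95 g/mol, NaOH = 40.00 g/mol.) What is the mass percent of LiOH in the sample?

35.19 %

n(HCl) = 0.03183 × 0.5159 = 0.01642 mol
Let x = n(LiOH), y = n(NaOH).
Titrant: 1x + 1y = 0.01642;  mass: 23.95x + 40.00y = 0.5315
Solving, x = 7.810 × 10^-3 mol, y = 8.612 × 10^-3 mol
mass of LiOH = 7.810 × 10^-3 × 23.95 = 0.1870 g
% LiOH = 0.1870 / 0.5315 × 100 = 35.19 %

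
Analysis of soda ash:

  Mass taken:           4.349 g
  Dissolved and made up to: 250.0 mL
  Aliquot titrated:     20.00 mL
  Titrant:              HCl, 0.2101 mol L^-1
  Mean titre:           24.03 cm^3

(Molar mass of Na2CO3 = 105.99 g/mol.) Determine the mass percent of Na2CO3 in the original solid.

76.90 %

Na2CO3 + 2 HCl → 2 NaCl + H2O + CO2
n(HCl) per titration = 0.02403 × 0.2101 = 5.049 × 10^-3 mol
From the 1:2 ratio, n(Na2CO3) in each aliquot = 1/2 × 5.049 × 10^-3 = 2.524 × 10^-3 mol
n(Na2CO3) in the whole flask = 2.524 × 10^-3 × 250.0/20.00 = 0.03155 mol
mass of Na2CO3 = 0.03155 × 105.99 = 3.344 g
% Na2CO3 = 3.344 / 4.349 × 100 = 76.90 %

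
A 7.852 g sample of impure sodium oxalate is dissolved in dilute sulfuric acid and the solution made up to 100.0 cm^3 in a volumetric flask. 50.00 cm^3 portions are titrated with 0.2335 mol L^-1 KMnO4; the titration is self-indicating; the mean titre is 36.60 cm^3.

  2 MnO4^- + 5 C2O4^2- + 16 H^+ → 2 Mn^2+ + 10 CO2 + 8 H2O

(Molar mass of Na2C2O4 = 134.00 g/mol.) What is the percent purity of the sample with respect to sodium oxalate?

72.92 %

n(KMnO4) per titration = 0.03660 × 0.2335 = 8.546 × 10^-3 mol
From the 5:2 ratio, n(Na2C2O4) in each aliquot = 5/2 × 8.546 × 10^-3 = 0.02137 mol
n(Na2C2O4) in the whole flask = 0.02137 × 100.0/50.00 = 0.04273 mol
mass of Na2C2O4 = 0.04273 × 134.00 = 5.726 g
% Na2C2O4 = 5.726 / 7.852 × 100 = 72.92 %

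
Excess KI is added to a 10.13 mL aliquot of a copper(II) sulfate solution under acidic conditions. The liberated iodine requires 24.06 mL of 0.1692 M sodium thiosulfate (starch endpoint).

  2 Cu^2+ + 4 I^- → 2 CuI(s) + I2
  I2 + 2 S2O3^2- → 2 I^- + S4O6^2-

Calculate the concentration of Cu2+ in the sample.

n(S2O3^2-) = 0.02406 × 0.1692 = 4.071 × 10^-3 mol
n(I2) = n(S2O3^2-)/2 = 2.035 × 10^-3 mol
From the 2:1 ratio, n(Cu2+) in the aliquot = 2/1 × 2.035 × 10^-3 = 4.071 × 10^-3 mol
[Cu2+] = 4.071 × 10^-3 / 0.01013 = 0.4019 mol/L

0.4019 M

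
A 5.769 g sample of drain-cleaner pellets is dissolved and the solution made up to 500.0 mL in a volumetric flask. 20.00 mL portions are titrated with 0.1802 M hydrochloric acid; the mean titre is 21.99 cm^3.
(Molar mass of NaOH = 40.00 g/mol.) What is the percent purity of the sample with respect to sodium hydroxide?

NaOH + HCl → NaCl + H2O
n(HCl) per titration = 0.02199 × 0.1802 = 3.963 × 10^-3 mol
n(NaOH) in each aliquot = 3.963 × 10^-3 mol (1:1 ratio)
n(NaOH) in the whole flask = 3.963 × 10^-3 × 500.0/20.00 = 0.09906 mol
mass of NaOH = 0.09906 × 40.00 = 3.963 g
% NaOH = 3.963 / 5.769 × 100 = 68.69 %

68.69 %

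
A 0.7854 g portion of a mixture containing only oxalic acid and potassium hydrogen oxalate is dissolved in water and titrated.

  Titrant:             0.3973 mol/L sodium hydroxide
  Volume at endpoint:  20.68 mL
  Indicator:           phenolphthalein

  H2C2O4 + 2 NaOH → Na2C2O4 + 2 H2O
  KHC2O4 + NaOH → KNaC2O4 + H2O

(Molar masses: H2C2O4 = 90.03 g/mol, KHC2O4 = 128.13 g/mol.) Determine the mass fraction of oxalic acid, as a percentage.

18.44 %

n(NaOH) = 0.02068 × 0.3973 = 8.216 × 10^-3 mol
Let x = n(H2C2O4), y = n(KHC2O4).
Titrant: 2x + 1y = 8.216 × 10^-3;  mass: 90.03x + 128.13y = 0.7854
Solving, x = 1.608 × 10^-3 mol, y = 5.000 × 10^-3 mol
mass of H2C2O4 = 1.608 × 10^-3 × 90.03 = 0.1448 g
% H2C2O4 = 0.1448 / 0.7854 × 100 = 18.44 %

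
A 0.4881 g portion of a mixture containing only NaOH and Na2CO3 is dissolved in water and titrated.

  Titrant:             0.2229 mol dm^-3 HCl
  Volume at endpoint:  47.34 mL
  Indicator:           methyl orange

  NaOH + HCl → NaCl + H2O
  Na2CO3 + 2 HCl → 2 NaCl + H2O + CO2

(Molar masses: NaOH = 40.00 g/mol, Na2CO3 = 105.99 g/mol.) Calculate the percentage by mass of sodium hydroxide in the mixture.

n(HCl) = 0.04734 × 0.2229 = 0.01055 mol
Let x = n(NaOH), y = n(Na2CO3).
Titrant: 1x + 2y = 0.01055;  mass: 40.00x + 105.99y = 0.4881
Solving, x = 5.472 × 10^-3 mol, y = 2.540 × 10^-3 mol
mass of NaOH = 5.472 × 10^-3 × 40.00 = 0.2189 g
% NaOH = 0.2189 / 0.4881 × 100 = 44.84 %

44.84 %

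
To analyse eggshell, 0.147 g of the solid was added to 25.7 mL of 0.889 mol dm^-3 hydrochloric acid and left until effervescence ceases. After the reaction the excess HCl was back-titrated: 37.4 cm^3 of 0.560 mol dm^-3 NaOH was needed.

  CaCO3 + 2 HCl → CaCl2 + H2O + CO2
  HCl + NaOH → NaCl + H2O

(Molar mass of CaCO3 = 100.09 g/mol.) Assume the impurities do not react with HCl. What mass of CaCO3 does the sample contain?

n(HCl) added = 0.0257 × 0.889 = 0.0228 mol
n(NaOH) used in back-titration = 0.0374 × 0.560 = 0.0209 mol
n(HCl) left over = 0.0209 mol (1:1 ratio)
n(HCl) consumed by analyte = 0.0228 − 0.0209 = 1.90 × 10^-3 mol
From the 1:2 ratio, n(CaCO3) = 1/2 × 1.90 × 10^-3 = 9.52 × 10^-4 mol
mass of CaCO3 = 9.52 × 10^-4 × 100.09 = 0.0953 g

0.0953 g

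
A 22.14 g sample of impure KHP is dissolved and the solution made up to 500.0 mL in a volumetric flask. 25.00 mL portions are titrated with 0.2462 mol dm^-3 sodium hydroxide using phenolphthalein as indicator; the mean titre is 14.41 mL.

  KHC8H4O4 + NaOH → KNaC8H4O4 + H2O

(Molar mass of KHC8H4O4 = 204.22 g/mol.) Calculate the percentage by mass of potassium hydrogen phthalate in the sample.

n(NaOH) per titration = 0.01441 × 0.2462 = 3.548 × 10^-3 mol
n(KHC8H4O4) in each aliquot = 3.548 × 10^-3 mol (1:1 ratio)
n(KHC8H4O4) in the whole flask = 3.548 × 10^-3 × 500.0/25.00 = 0.07095 mol
mass of KHC8H4O4 = 0.07095 × 204.22 = 14.49 g
% KHC8H4O4 = 14.49 / 22.14 × 100 = 65.45 %

65.45 %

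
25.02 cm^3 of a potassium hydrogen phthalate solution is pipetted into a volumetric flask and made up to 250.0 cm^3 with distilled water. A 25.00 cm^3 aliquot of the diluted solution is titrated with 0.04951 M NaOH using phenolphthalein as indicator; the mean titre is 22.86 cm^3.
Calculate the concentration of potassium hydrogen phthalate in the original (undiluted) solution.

0.4524 M

KHC8H4O4 + NaOH → KNaC8H4O4 + H2O
n(NaOH) = 0.02286 × 0.04951 = 1.132 × 10^-3 mol
n(KHC8H4O4) in the aliquot = 1.132 × 10^-3 mol (1:1 ratio)
[KHC8H4O4]_dilute = 1.132 × 10^-3 / 0.02500 = 0.04527 mol/L
Dilution factor = 250.0 / 25.02 = 9.992
[KHC8H4O4]_stock = 0.04527 × 9.992 = 0.4524 mol/L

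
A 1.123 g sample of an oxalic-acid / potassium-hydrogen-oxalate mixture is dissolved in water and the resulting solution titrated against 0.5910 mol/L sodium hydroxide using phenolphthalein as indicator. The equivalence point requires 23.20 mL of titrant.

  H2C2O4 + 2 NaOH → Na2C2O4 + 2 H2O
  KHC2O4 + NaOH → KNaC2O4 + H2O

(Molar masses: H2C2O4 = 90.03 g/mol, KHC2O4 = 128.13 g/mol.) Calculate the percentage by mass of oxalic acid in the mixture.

30.57 %

n(NaOH) = 0.02320 × 0.5910 = 0.01371 mol
Let x = n(H2C2O4), y = n(KHC2O4).
Titrant: 2x + 1y = 0.01371;  mass: 90.03x + 128.13y = 1.123
Solving, x = 3.813 × 10^-3 mol, y = 6.085 × 10^-3 mol
mass of H2C2O4 = 3.813 × 10^-3 × 90.03 = 0.3433 g
% H2C2O4 = 0.3433 / 1.123 × 100 = 30.57 %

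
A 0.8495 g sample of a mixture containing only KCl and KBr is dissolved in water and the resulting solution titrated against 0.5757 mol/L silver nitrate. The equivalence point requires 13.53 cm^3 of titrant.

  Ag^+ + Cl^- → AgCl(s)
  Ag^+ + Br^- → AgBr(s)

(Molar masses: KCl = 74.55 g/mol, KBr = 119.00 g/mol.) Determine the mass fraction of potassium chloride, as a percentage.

n(AgNO3) = 0.01353 × 0.5757 = 7.789 × 10^-3 mol
Let x = n(KCl), y = n(KBr).
Titrant: 1x + 1y = 7.789 × 10^-3;  mass: 74.55x + 119.00y = 0.8495
Solving, x = 1.742 × 10^-3 mol, y = 6.048 × 10^-3 mol
mass of KCl = 1.742 × 10^-3 × 74.55 = 0.1298 g
% KCl = 0.1298 / 0.8495 × 100 = 15.28 %

15.28 %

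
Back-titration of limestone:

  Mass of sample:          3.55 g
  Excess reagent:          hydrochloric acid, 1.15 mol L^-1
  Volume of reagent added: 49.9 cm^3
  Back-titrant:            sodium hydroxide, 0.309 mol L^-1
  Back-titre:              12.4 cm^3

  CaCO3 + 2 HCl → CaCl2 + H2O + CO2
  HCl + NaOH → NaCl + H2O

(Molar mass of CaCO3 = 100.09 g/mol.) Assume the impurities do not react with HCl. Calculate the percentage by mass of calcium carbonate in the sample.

n(HCl) added = 0.0499 × 1.15 = 0.0574 mol
n(NaOH) used in back-titration = 0.0124 × 0.309 = 3.83 × 10^-3 mol
n(HCl) left over = 3.83 × 10^-3 mol (1:1 ratio)
n(HCl) consumed by analyte = 0.0574 − 3.83 × 10^-3 = 0.0536 mol
From the 1:2 ratio, n(CaCO3) = 1/2 × 0.0536 = 0.0268 mol
mass of CaCO3 = 0.0268 × 100.09 = 2.68 g
% CaCO3 = 2.68 / 3.55 × 100 = 75.5 %

75.5 %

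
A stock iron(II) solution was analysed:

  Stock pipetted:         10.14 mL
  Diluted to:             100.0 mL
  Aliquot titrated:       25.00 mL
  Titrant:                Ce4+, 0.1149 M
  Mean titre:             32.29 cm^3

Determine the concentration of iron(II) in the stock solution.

Ce^4+ + Fe^2+ → Ce^3+ + Fe^3+
n(Ce4+) = 0.03229 × 0.1149 = 3.710 × 10^-3 mol
n(Fe2+) in the aliquot = 3.710 × 10^-3 mol (1:1 ratio)
[Fe2+]_dilute = 3.710 × 10^-3 / 0.02500 = 0.1484 mol/L
Dilution factor = 100.0 / 10.14 = 9.862
[Fe2+]_stock = 0.1484 × 9.862 = 1.464 mol/L

1.464 M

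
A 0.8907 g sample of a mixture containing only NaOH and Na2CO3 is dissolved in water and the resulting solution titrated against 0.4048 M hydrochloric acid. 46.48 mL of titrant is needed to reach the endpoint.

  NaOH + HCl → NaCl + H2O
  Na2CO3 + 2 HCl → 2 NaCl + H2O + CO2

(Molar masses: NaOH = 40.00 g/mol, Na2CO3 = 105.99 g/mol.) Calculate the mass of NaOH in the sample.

n(HCl) = 0.04648 × 0.4048 = 0.01882 mol
Let x = n(NaOH), y = n(Na2CO3).
Titrant: 1x + 2y = 0.01882;  mass: 40.00x + 105.99y = 0.8907
Solving, x = 8.188 × 10^-3 mol, y = 5.313 × 10^-3 mol
mass of NaOH = 8.188 × 10^-3 × 40.00 = 0.3275 g

0.3275 g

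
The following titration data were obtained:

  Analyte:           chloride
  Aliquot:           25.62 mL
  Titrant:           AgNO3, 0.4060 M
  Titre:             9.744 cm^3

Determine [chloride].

0.1544 M

Ag^+ + Cl^- → AgCl(s)
n(AgNO3) = 0.009744 L × 0.4060 mol/L = 3.956 × 10^-3 mol
n(Cl-) = 3.956 × 10^-3 mol (1:1 mole ratio)
[Cl-] = 3.956 × 10^-3 mol / 0.02562 L = 0.1544 mol/L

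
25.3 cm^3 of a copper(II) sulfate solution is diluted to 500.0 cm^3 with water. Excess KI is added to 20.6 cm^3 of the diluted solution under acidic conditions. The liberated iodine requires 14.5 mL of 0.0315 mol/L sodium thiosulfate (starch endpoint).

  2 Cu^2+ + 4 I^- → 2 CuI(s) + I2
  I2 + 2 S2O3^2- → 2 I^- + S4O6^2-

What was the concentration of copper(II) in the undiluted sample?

0.438 mol/L

n(S2O3^2-) = 0.0145 × 0.0315 = 4.57 × 10^-4 mol
n(I2) = n(S2O3^2-)/2 = 2.28 × 10^-4 mol
From the 2:1 ratio, n(Cu2+) in the aliquot = 2/1 × 2.28 × 10^-4 = 4.57 × 10^-4 mol
[Cu2+]_dilute = 4.57 × 10^-4 / 0.0206 = 0.0222 mol/L
[Cu2+]_original = 0.0222 × 500.0/25.3 = 0.438 mol/L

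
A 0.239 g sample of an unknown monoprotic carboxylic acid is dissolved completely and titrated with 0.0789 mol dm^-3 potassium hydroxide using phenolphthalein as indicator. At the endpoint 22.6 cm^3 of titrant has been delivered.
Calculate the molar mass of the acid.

n(KOH) = 0.0226 L × 0.0789 mol/L = 1.78 × 10^-3 mol
n(HA) = 1.78 × 10^-3 mol (1:1 ratio)
M = m / n = 0.239 g / 1.78 × 10^-3 mol = 134 g/mol

134 g/mol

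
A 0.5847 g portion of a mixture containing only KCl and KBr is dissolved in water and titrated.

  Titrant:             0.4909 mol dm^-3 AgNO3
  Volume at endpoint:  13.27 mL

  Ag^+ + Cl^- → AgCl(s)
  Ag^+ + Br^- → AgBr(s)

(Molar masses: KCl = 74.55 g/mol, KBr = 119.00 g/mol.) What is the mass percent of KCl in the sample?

54.64 %

n(AgNO3) = 0.01327 × 0.4909 = 6.514 × 10^-3 mol
Let x = n(KCl), y = n(KBr).
Titrant: 1x + 1y = 6.514 × 10^-3;  mass: 74.55x + 119.00y = 0.5847
Solving, x = 4.286 × 10^-3 mol, y = 2.229 × 10^-3 mol
mass of KCl = 4.286 × 10^-3 × 74.55 = 0.3195 g
% KCl = 0.3195 / 0.5847 × 100 = 54.64 %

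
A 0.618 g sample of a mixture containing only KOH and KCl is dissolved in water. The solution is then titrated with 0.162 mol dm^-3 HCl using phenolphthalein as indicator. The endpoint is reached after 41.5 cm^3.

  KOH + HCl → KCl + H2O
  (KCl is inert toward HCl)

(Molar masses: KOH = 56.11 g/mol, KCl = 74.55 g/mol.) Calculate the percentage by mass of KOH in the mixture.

n(HCl) = 0.0415 × 0.162 = 6.72 × 10^-3 mol
Let x = n(KOH), y = n(KCl).
Titrant: 1x = 6.72 × 10^-3;  mass: 56.11x + 74.55y = 0.618
Solving, x = 6.72 × 10^-3 mol, y = 3.23 × 10^-3 mol
mass of KOH = 6.72 × 10^-3 × 56.11 = 0.377 g
% KOH = 0.377 / 0.618 × 100 = 61.0 %

61.0 %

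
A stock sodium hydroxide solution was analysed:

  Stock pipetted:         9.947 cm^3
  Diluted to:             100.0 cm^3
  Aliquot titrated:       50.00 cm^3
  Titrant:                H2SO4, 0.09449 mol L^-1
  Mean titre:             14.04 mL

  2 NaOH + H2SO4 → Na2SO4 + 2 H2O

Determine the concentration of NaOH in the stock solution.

0.5335 mol/L

n(H2SO4) = 0.01404 × 0.09449 = 1.327 × 10^-3 mol
From the 2:1 ratio, n(NaOH) in the aliquot = 2/1 × 1.327 × 10^-3 = 2.653 × 10^-3 mol
[NaOH]_dilute = 2.653 × 10^-3 / 0.05000 = 0.05307 mol/L
Dilution factor = 100.0 / 9.947 = 10.05
[NaOH]_stock = 0.05307 × 10.05 = 0.5335 mol/L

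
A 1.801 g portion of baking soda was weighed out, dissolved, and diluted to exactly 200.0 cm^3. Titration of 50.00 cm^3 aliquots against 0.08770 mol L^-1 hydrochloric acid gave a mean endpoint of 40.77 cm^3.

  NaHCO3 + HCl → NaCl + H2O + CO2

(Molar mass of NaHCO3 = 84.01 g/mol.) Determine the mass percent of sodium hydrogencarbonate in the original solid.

66.71 %

n(HCl) per titration = 0.04077 × 0.08770 = 3.576 × 10^-3 mol
n(NaHCO3) in each aliquot = 3.576 × 10^-3 mol (1:1 ratio)
n(NaHCO3) in the whole flask = 3.576 × 10^-3 × 200.0/50.00 = 0.01430 mol
mass of NaHCO3 = 0.01430 × 84.01 = 1.202 g
% NaHCO3 = 1.202 / 1.801 × 100 = 66.71 %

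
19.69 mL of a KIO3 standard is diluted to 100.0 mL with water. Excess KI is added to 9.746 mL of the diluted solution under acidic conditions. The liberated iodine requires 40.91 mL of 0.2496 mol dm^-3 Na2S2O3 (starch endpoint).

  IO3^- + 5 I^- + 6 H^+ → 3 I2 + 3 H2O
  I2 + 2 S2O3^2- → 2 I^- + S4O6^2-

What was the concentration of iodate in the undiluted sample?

n(S2O3^2-) = 0.04091 × 0.2496 = 0.01021 mol
n(I2) = n(S2O3^2-)/2 = 5.106 × 10^-3 mol
From the 1:3 ratio, n(IO3^-) in the aliquot = 1/3 × 5.106 × 10^-3 = 1.702 × 10^-3 mol
[IO3^-]_dilute = 1.702 × 10^-3 / 0.009746 = 0.1746 mol/L
[IO3^-]_original = 0.1746 × 100.0/19.69 = 0.8869 mol/L

0.8869 mol/L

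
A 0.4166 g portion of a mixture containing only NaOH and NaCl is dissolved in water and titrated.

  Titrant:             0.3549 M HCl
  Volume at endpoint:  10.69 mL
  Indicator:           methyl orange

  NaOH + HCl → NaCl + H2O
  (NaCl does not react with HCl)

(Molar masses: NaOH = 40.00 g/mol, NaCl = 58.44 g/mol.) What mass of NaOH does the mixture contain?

0.1518 g

n(HCl) = 0.01069 × 0.3549 = 3.794 × 10^-3 mol
Let x = n(NaOH), y = n(NaCl).
Titrant: 1x = 3.794 × 10^-3;  mass: 40.00x + 58.44y = 0.4166
Solving, x = 3.794 × 10^-3 mol, y = 4.532 × 10^-3 mol
mass of NaOH = 3.794 × 10^-3 × 40.00 = 0.1518 g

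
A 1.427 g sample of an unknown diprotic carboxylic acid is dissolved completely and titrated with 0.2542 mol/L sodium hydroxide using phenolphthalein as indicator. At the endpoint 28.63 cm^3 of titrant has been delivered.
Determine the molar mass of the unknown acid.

n(NaOH) = 0.02863 L × 0.2542 mol/L = 7.278 × 10^-3 mol
From the 1:2 ratio, n(H2A) = 1/2 × 7.278 × 10^-3 = 3.639 × 10^-3 mol
M = m / n = 1.427 g / 3.639 × 10^-3 mol = 392.2 g/mol

392.2 g/mol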